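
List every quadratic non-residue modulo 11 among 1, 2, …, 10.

Square k = 1,…,5 (k and 11−k give the same square):
1²=1, 2²=4, 3²=9, 4²≡5, 5²≡3 (mod 11).
The residues are {1, 3, 4, 5, 9}; the non-residues are the remaining 5 nonzero classes.

2 6 7 8 10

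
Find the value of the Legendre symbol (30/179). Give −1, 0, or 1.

-1

Pull out 2: since 179 ≡ 3 (mod 8), (2/179) = -1.
Reciprocity: 15 ≡ 3 and 179 ≡ 3 (mod 4), so (15/179) = −(179/15).
Reduce top mod 15: now compute (14/15).
Pull out 2: since 15 ≡ 7 (mod 8), (2/15) = +1.
Reciprocity: 7 ≡ 3 and 15 ≡ 3 (mod 4), so (7/15) = −(15/7).
Reduce top mod 7: now compute (1/7).
Reached (1/7) = 1. Collecting the sign flips along the way, the symbol is -1.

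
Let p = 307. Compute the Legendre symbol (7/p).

Euler's criterion: (7/307) ≡ 7^153 (mod 307).
7^2 ≡ 49 (mod 307)
7^4 ≡ 252 (mod 307)
7^8 ≡ 262 (mod 307)
7^16 ≡ 183 (mod 307)
7^32 ≡ 26 (mod 307)
7^64 ≡ 62 (mod 307)
7^128 ≡ 160 (mod 307)
7^153 = 7^(128+16+8+1) ≡ 1 (mod 307).
Result is 1, so (7/307) = 1.

1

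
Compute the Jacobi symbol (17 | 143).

-1

Reciprocity: 17 ≡ 1 and 143 ≡ 3 (mod 4), so (17/143) = +(143/17).
Reduce top mod 17: now compute (7/17).
Reciprocity: 7 ≡ 3 and 17 ≡ 1 (mod 4), so (7/17) = +(17/7).
Reduce top mod 7: now compute (3/7).
Reciprocity: 3 ≡ 3 and 7 ≡ 3 (mod 4), so (3/7) = −(7/3).
Reduce top mod 3: now compute (1/3).
Reached (1/3) = 1. Collecting the sign flips along the way, the symbol is -1.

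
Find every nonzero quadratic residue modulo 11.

Square k = 1,…,5 (k and 11−k give the same square):
1²=1, 2²=4, 3²=9, 4²≡5, 5²≡3 (mod 11).
So the quadratic residues mod 11 are {1, 3, 4, 5, 9}.

1, 3, 4, 5, 9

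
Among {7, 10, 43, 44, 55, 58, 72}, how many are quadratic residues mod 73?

2

(7/73) = -1 → non-residue.
(10/73) = -1 → non-residue.
(43/73) = -1 → non-residue.
(44/73) = -1 → non-residue.
(55/73) = +1 → QR.
(58/73) = -1 → non-residue.
(72/73) = +1 → QR.
Total quadratic residues among the 7: 2.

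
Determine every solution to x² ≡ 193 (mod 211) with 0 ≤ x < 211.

Since 211 ≡ 3 (mod 4), a square root of 193 is 193^((211+1)/4) = 193^53 mod 211.
Repeated squaring: 193^2≡113, 193^4≡109, 193^8≡65, 193^16≡5, 193^32≡25 (mod 211).
193^53 = 193^(32+16+4+1) ≡ 143 (mod 211).
Check: 143² = 20449 ≡ 193 (mod 211). The two roots are 68 and 143.

68, 143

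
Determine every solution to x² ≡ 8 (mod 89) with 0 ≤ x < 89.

39, 50

89 ≡ 1 (mod 4), so we find a root by search.
Trying successive values, 39² = 1521 ≡ 8 (mod 89). The other root is 89 − 39 = 50.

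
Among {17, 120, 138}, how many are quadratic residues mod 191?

(17/191) = +1 → QR.
(120/191) = +1 → QR.
(138/191) = +1 → QR.
Total quadratic residues among the 3: 3.

3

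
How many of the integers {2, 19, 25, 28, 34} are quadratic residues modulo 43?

(2/43) = -1 → non-residue.
(19/43) = -1 → non-residue.
(25/43) = +1 → QR.
(28/43) = -1 → non-residue.
(34/43) = -1 → non-residue.
Total quadratic residues among the 5: 1.

1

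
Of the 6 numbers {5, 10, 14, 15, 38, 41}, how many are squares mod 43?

5

(5/43) = -1 → non-residue.
(10/43) = +1 → QR.
(14/43) = +1 → QR.
(15/43) = +1 → QR.
(38/43) = +1 → QR.
(41/43) = +1 → QR.
Total quadratic residues among the 6: 5.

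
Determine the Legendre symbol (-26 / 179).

1

Euler's criterion: (-26/179) ≡ 153^89 (mod 179).
153^2 ≡ 139 (mod 179)
153^4 ≡ 168 (mod 179)
153^8 ≡ 121 (mod 179)
153^16 ≡ 142 (mod 179)
153^32 ≡ 116 (mod 179)
153^64 ≡ 31 (mod 179)
153^89 = 153^(64+16+8+1) ≡ 1 (mod 179).
Result is 1, so (-26/179) = 1.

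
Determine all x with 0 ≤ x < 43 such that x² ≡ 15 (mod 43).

Since 43 ≡ 3 (mod 4), a square root of 15 is 15^((43+1)/4) = 15^11 mod 43.
Repeated squaring: 15^2≡10, 15^4≡14, 15^8≡24 (mod 43).
15^11 = 15^(8+2+1) ≡ 31 (mod 43).
Check: 31² = 961 ≡ 15 (mod 43). The two roots are 12 and 31.

12, 31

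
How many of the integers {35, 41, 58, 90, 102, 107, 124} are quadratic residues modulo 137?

1

(35/137) = -1 → non-residue.
(41/137) = -1 → non-residue.
(58/137) = -1 → non-residue.
(90/137) = -1 → non-residue.
(102/137) = -1 → non-residue.
(107/137) = +1 → QR.
(124/137) = -1 → non-residue.
Total quadratic residues among the 7: 1.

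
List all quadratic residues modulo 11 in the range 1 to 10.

1, 3, 4, 5, 9

Square k = 1,…,5 (k and 11−k give the same square):
1²=1, 2²=4, 3²=9, 4²≡5, 5²≡3 (mod 11).
So the quadratic residues mod 11 are {1, 3, 4, 5, 9}.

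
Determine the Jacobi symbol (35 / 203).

Reciprocity: 35 ≡ 3 and 203 ≡ 3 (mod 4), so (35/203) = −(203/35).
Reduce top mod 35: now compute (28/35).
Pull out 2^2: since 35 ≡ 3 (mod 8), (2/35) = -1, so (2/35)^2 = +1.
Reciprocity: 7 ≡ 3 and 35 ≡ 3 (mod 4), so (7/35) = −(35/7).
Reduce top mod 7: now compute (0/7).
Top reduces to 0: gcd > 1, so the symbol is 0.

0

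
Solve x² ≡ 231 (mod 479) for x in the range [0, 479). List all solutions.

173, 306

Since 479 ≡ 3 (mod 4), a square root of 231 is 231^((479+1)/4) = 231^120 mod 479.
Repeated squaring: 231^2≡192, 231^4≡460, 231^8≡361, 231^16≡33, 231^32≡131, 231^64≡396 (mod 479).
231^120 = 231^(64+32+16+8) ≡ 173 (mod 479).
Check: 173² = 29929 ≡ 231 (mod 479). The two roots are 173 and 306.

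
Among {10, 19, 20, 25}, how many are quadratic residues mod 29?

2

(10/29) = -1 → non-residue.
(19/29) = -1 → non-residue.
(20/29) = +1 → QR.
(25/29) = +1 → QR.
Total quadratic residues among the 4: 2.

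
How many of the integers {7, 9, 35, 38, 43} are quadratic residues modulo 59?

(7/59) = +1 → QR.
(9/59) = +1 → QR.
(35/59) = +1 → QR.
(38/59) = -1 → non-residue.
(43/59) = -1 → non-residue.
Total quadratic residues among the 5: 3.

3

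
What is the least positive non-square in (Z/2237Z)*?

(2/2237) = −1, so 2 is the smallest positive non-residue mod 2237.

2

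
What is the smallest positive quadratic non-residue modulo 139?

2

(2/139) = −1, so 2 is the smallest positive non-residue mod 139.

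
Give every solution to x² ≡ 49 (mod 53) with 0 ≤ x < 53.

7, 46

53 ≡ 1 (mod 4), so we find a root by search.
Trying successive values, 7² = 49 ≡ 49 (mod 53). The other root is 53 − 7 = 46.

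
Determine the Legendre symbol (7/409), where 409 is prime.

Euler's criterion: (7/409) ≡ 7^204 (mod 409).
7^2 ≡ 49 (mod 409)
7^4 ≡ 356 (mod 409)
7^8 ≡ 355 (mod 409)
7^16 ≡ 53 (mod 409)
7^32 ≡ 355 (mod 409)
7^64 ≡ 53 (mod 409)
7^128 ≡ 355 (mod 409)
7^204 = 7^(128+64+8+4) ≡ 408 (mod 409).
Result is 408 ≡ −1, so (7/409) = −1.

-1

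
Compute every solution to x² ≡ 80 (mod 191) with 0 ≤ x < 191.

56, 135

Since 191 ≡ 3 (mod 4), a square root of 80 is 80^((191+1)/4) = 80^48 mod 191.
Repeated squaring: 80^2≡97, 80^4≡50, 80^8≡17, 80^16≡98, 80^32≡54 (mod 191).
80^48 = 80^(32+16) ≡ 135 (mod 191).
Check: 135² = 18225 ≡ 80 (mod 191). The two roots are 56 and 135.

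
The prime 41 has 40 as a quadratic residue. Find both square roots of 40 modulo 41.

41 ≡ 1 (mod 4), so we find a root by search.
Trying successive values, 9² = 81 ≡ 40 (mod 41). The other root is 41 − 9 = 32.

9, 32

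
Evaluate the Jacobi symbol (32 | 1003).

Pull out 2^5: since 1003 ≡ 3 (mod 8), (2/1003) = -1, so (2/1003)^5 = -1.
Reached (1/1003) = 1. Collecting the sign flips along the way, the symbol is -1.

-1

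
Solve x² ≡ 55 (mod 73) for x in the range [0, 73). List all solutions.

73 ≡ 1 (mod 4), so we find a root by search.
Trying successive values, 36² = 1296 ≡ 55 (mod 73). The other root is 73 − 36 = 37.

36, 37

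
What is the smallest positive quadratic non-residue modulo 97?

(2/97) = +1, so 2 is a residue.
(3/97) = +1, so 3 is a residue.
(4/97) = +1, so 4 is a residue.
(5/97) = −1, so 5 is the smallest positive non-residue mod 97.

5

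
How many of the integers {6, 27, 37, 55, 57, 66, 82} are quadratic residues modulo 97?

3

(6/97) = +1 → QR.
(27/97) = +1 → QR.
(37/97) = -1 → non-residue.
(55/97) = -1 → non-residue.
(57/97) = -1 → non-residue.
(66/97) = +1 → QR.
(82/97) = -1 → non-residue.
Total quadratic residues among the 7: 3.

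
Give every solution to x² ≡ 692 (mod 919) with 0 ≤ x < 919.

Since 919 ≡ 3 (mod 4), a square root of 692 is 692^((919+1)/4) = 692^230 mod 919.
Repeated squaring: 692^2≡65, 692^4≡549, 692^8≡888, 692^16≡42, 692^32≡845, 692^64≡881, 692^128≡525 (mod 919).
692^230 = 692^(128+64+32+4+2) ≡ 438 (mod 919).
Check: 438² = 191844 ≡ 692 (mod 919). The two roots are 438 and 481.

438, 481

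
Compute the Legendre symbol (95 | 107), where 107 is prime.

Euler's criterion: (95/107) ≡ 95^53 (mod 107).
95^2 ≡ 37 (mod 107)
95^4 ≡ 85 (mod 107)
95^8 ≡ 56 (mod 107)
95^16 ≡ 33 (mod 107)
95^32 ≡ 19 (mod 107)
95^53 = 95^(32+16+4+1) ≡ 106 (mod 107).
Result is 106 ≡ −1, so (95/107) = −1.

-1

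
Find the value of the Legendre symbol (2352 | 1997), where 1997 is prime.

First reduce: 2352 ≡ 355 (mod 1997).
Reciprocity: 355 ≡ 3 and 1997 ≡ 1 (mod 4), so (355/1997) = +(1997/355).
Reduce top mod 355: now compute (222/355).
Pull out 2: since 355 ≡ 3 (mod 8), (2/355) = -1.
Reciprocity: 111 ≡ 3 and 355 ≡ 3 (mod 4), so (111/355) = −(355/111).
Reduce top mod 111: now compute (22/111).
Pull out 2: since 111 ≡ 7 (mod 8), (2/111) = +1.
Reciprocity: 11 ≡ 3 and 111 ≡ 3 (mod 4), so (11/111) = −(111/11).
Reduce top mod 11: now compute (1/11).
Reached (1/11) = 1. Collecting the sign flips along the way, the symbol is -1.

-1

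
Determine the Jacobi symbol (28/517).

Pull out 2^2: since 517 ≡ 5 (mod 8), (2/517) = -1, so (2/517)^2 = +1.
Reciprocity: 7 ≡ 3 and 517 ≡ 1 (mod 4), so (7/517) = +(517/7).
Reduce top mod 7: now compute (6/7).
Pull out 2: since 7 ≡ 7 (mod 8), (2/7) = +1.
Reciprocity: 3 ≡ 3 and 7 ≡ 3 (mod 4), so (3/7) = −(7/3).
Reduce top mod 3: now compute (1/3).
Reached (1/3) = 1. Collecting the sign flips along the way, the symbol is -1.

-1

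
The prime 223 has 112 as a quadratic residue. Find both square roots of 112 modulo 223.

104, 119

Since 223 ≡ 3 (mod 4), a square root of 112 is 112^((223+1)/4) = 112^56 mod 223.
Repeated squaring: 112^2≡56, 112^4≡14, 112^8≡196, 112^16≡60, 112^32≡32 (mod 223).
112^56 = 112^(32+16+8) ≡ 119 (mod 223).
Check: 119² = 14161 ≡ 112 (mod 223). The two roots are 104 and 119.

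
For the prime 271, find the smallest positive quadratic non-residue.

(2/271) = +1, so 2 is a residue.
(3/271) = −1, so 3 is the smallest positive non-residue mod 271.

3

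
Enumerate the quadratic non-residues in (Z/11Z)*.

2 6 7 8 10

Square k = 1,…,5 (k and 11−k give the same square):
1²=1, 2²=4, 3²=9, 4²≡5, 5²≡3 (mod 11).
The residues are {1, 3, 4, 5, 9}; the non-residues are the remaining 5 nonzero classes.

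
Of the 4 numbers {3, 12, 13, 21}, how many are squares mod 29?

(3/29) = -1 → non-residue.
(12/29) = -1 → non-residue.
(13/29) = +1 → QR.
(21/29) = -1 → non-residue.
Total quadratic residues among the 4: 1.

1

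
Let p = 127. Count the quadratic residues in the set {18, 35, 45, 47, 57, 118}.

(18/127) = +1 → QR.
(35/127) = +1 → QR.
(45/127) = -1 → non-residue.
(47/127) = +1 → QR.
(57/127) = -1 → non-residue.
(118/127) = -1 → non-residue.
Total quadratic residues among the 6: 3.

3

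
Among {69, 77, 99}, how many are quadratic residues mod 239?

1

(69/239) = -1 → non-residue.
(77/239) = -1 → non-residue.
(99/239) = +1 → QR.
Total quadratic residues among the 3: 1.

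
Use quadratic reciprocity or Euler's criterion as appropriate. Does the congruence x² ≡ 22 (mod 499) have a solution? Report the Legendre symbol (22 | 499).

Pull out 2: since 499 ≡ 3 (mod 8), (2/499) = -1.
Reciprocity: 11 ≡ 3 and 499 ≡ 3 (mod 4), so (11/499) = −(499/11).
Reduce top mod 11: now compute (4/11).
Pull out 2^2: since 11 ≡ 3 (mod 8), (2/11) = -1, so (2/11)^2 = +1.
Reached (1/11) = 1. Collecting the sign flips along the way, the symbol is +1.

1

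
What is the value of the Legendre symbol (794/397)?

0

First reduce: 794 ≡ 0 (mod 397).
Top reduces to 0: gcd > 1, so the symbol is 0.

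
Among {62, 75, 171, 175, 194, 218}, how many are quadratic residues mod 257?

(62/257) = +1 → QR.
(75/257) = -1 → non-residue.
(171/257) = -1 → non-residue.
(175/257) = -1 → non-residue.
(194/257) = -1 → non-residue.
(218/257) = -1 → non-residue.
Total quadratic residues among the 6: 1.

1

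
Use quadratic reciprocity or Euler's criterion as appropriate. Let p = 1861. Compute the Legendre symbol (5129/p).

First reduce: 5129 ≡ 1407 (mod 1861).
Reciprocity: 1407 ≡ 3 and 1861 ≡ 1 (mod 4), so (1407/1861) = +(1861/1407).
Reduce top mod 1407: now compute (454/1407).
Pull out 2: since 1407 ≡ 7 (mod 8), (2/1407) = +1.
Reciprocity: 227 ≡ 3 and 1407 ≡ 3 (mod 4), so (227/1407) = −(1407/227).
Reduce top mod 227: now compute (45/227).
Reciprocity: 45 ≡ 1 and 227 ≡ 3 (mod 4), so (45/227) = +(227/45).
Reduce top mod 45: now compute (2/45).
Pull out 2: since 45 ≡ 5 (mod 8), (2/45) = -1.
Reached (1/45) = 1. Collecting the sign flips along the way, the symbol is +1.

1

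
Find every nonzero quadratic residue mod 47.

1, 2, 3, 4, 6, 7, 8, 9, 12, 14, 16, 17, 18, 21, 24, 25, 27, 28, 32, 34, 36, 37, 42

Square k = 1,…,23 (k and 47−k give the same square):
1²=1, 2²=4, 3²=9, 4²=16, 5²=25, 6²=36, 7²≡2, 8²≡17, 9²≡34, 10²≡6, 11²≡27, 12²≡3, 13²≡28, 14²≡8, 15²≡37, 16²≡21, 17²≡7, 18²≡42, 19²≡32, 20²≡24, 21²≡18, 22²≡14, 23²≡12 (mod 47).
So the quadratic residues mod 47 are {1, 2, 3, 4, 6, 7, 8, 9, 12, 14, 16, 17, 18, 21, 24, 25, 27, 28, 32, 34, 36, 37, 42}.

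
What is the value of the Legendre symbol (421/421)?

First reduce: 421 ≡ 0 (mod 421).
Top reduces to 0: gcd > 1, so the symbol is 0.

0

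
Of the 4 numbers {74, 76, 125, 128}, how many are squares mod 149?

(74/149) = -1 → non-residue.
(76/149) = +1 → QR.
(125/149) = +1 → QR.
(128/149) = -1 → non-residue.
Total quadratic residues among the 4: 2.

2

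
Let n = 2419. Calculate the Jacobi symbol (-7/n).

First reduce: -7 ≡ 2412 (mod 2419).
Pull out 2^2: since 2419 ≡ 3 (mod 8), (2/2419) = -1, so (2/2419)^2 = +1.
Reciprocity: 603 ≡ 3 and 2419 ≡ 3 (mod 4), so (603/2419) = −(2419/603).
Reduce top mod 603: now compute (7/603).
Reciprocity: 7 ≡ 3 and 603 ≡ 3 (mod 4), so (7/603) = −(603/7).
Reduce top mod 7: now compute (1/7).
Reached (1/7) = 1. Collecting the sign flips along the way, the symbol is +1.

1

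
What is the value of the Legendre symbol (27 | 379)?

-1

Reciprocity: 27 ≡ 3 and 379 ≡ 3 (mod 4), so (27/379) = −(379/27).
Reduce top mod 27: now compute (1/27).
Reached (1/27) = 1. Collecting the sign flips along the way, the symbol is -1.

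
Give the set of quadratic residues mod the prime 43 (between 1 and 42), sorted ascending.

Square k = 1,…,21 (k and 43−k give the same square):
1²=1, 2²=4, 3²=9, 4²=16, 5²=25, 6²=36, 7²≡6, 8²≡21, 9²≡38, 10²≡14, 11²≡35, 12²≡15, 13²≡40, 14²≡24, 15²≡10, 16²≡41, 17²≡31, 18²≡23, 19²≡17, 20²≡13, 21²≡11 (mod 43).
So the quadratic residues mod 43 are {1, 4, 6, 9, 10, 11, 13, 14, 15, 16, 17, 21, 23, 24, 25, 31, 35, 36, 38, 40, 41}.

1 4 6 9 10 11 13 14 15 16 17 21 23 24 25 31 35 36 38 40 41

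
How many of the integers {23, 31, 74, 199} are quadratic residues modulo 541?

(23/541) = +1 → QR.
(31/541) = +1 → QR.
(74/541) = +1 → QR.
(199/541) = -1 → non-residue.
Total quadratic residues among the 4: 3.

3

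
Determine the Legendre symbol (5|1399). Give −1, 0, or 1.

1

Reciprocity: 5 ≡ 1 and 1399 ≡ 3 (mod 4), so (5/1399) = +(1399/5).
Reduce top mod 5: now compute (4/5).
Pull out 2^2: since 5 ≡ 5 (mod 8), (2/5) = -1, so (2/5)^2 = +1.
Reached (1/5) = 1. Collecting the sign flips along the way, the symbol is +1.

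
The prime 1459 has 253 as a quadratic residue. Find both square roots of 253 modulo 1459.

Since 1459 ≡ 3 (mod 4), a square root of 253 is 253^((1459+1)/4) = 253^365 mod 1459.
Repeated squaring: 253^2≡1272, 253^4≡1412, 253^8≡750, 253^16≡785, 253^32≡527, 253^64≡519, 253^128≡905, 253^256≡526 (mod 1459).
253^365 = 253^(256+64+32+8+4+1) ≡ 220 (mod 1459).
Check: 220² = 48400 ≡ 253 (mod 1459). The two roots are 220 and 1239.

220, 1239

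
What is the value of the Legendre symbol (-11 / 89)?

Euler's criterion: (-11/89) ≡ 78^44 (mod 89).
78^2 ≡ 32 (mod 89)
78^4 ≡ 45 (mod 89)
78^8 ≡ 67 (mod 89)
78^16 ≡ 39 (mod 89)
78^32 ≡ 8 (mod 89)
78^44 = 78^(32+8+4) ≡ 1 (mod 89).
Result is 1, so (-11/89) = 1.

1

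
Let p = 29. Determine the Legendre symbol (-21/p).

First reduce: -21 ≡ 8 (mod 29).
Pull out 2^3: since 29 ≡ 5 (mod 8), (2/29) = -1, so (2/29)^3 = -1.
Reached (1/29) = 1. Collecting the sign flips along the way, the symbol is -1.

-1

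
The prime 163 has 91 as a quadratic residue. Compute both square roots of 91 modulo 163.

Since 163 ≡ 3 (mod 4), a square root of 91 is 91^((163+1)/4) = 91^41 mod 163.
Repeated squaring: 91^2≡131, 91^4≡46, 91^8≡160, 91^16≡9, 91^32≡81 (mod 163).
91^41 = 91^(32+8+1) ≡ 55 (mod 163).
Check: 55² = 3025 ≡ 91 (mod 163). The two roots are 55 and 108.

55, 108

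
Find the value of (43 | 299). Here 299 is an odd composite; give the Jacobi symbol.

-1

Reciprocity: 43 ≡ 3 and 299 ≡ 3 (mod 4), so (43/299) = −(299/43).
Reduce top mod 43: now compute (41/43).
Reciprocity: 41 ≡ 1 and 43 ≡ 3 (mod 4), so (41/43) = +(43/41).
Reduce top mod 41: now compute (2/41).
Pull out 2: since 41 ≡ 1 (mod 8), (2/41) = +1.
Reached (1/41) = 1. Collecting the sign flips along the way, the symbol is -1.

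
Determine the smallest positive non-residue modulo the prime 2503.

3

(2/2503) = +1, so 2 is a residue.
(3/2503) = −1, so 3 is the smallest positive non-residue mod 2503.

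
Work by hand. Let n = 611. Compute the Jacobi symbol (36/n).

1

Pull out 2^2: since 611 ≡ 3 (mod 8), (2/611) = -1, so (2/611)^2 = +1.
Reciprocity: 9 ≡ 1 and 611 ≡ 3 (mod 4), so (9/611) = +(611/9).
Reduce top mod 9: now compute (8/9).
Pull out 2^3: since 9 ≡ 1 (mod 8), (2/9) = +1, so (2/9)^3 = +1.
Reached (1/9) = 1. Collecting the sign flips along the way, the symbol is +1.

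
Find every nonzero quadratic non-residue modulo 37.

2 5 6 8 13 14 15 17 18 19 20 22 23 24 29 31 32 35

Square k = 1,…,18 (k and 37−k give the same square):
1²=1, 2²=4, 3²=9, 4²=16, 5²=25, 6²=36, 7²≡12, 8²≡27, 9²≡7, 10²≡26, 11²≡10, 12²≡33, 13²≡21, 14²≡11, 15²≡3, 16²≡34, 17²≡30, 18²≡28 (mod 37).
The residues are {1, 3, 4, 7, 9, 10, 11, 12, 16, 21, 25, 26, 27, 28, 30, 33, 34, 36}; the non-residues are the remaining 18 nonzero classes.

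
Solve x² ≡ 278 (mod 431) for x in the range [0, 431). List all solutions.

Since 431 ≡ 3 (mod 4), a square root of 278 is 278^((431+1)/4) = 278^108 mod 431.
Repeated squaring: 278^2≡135, 278^4≡123, 278^8≡44, 278^16≡212, 278^32≡120, 278^64≡177 (mod 431).
278^108 = 278^(64+32+8+4) ≡ 163 (mod 431).
Check: 163² = 26569 ≡ 278 (mod 431). The two roots are 163 and 268.

163, 268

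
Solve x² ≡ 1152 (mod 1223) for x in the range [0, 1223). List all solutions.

383, 840

Since 1223 ≡ 3 (mod 4), a square root of 1152 is 1152^((1223+1)/4) = 1152^306 mod 1223.
Repeated squaring: 1152^2≡149, 1152^4≡187, 1152^8≡725, 1152^16≡958, 1152^32≡514, 1152^64≡28, 1152^128≡784, 1152^256≡710 (mod 1223).
1152^306 = 1152^(256+32+16+2) ≡ 383 (mod 1223).
Check: 383² = 146689 ≡ 1152 (mod 1223). The two roots are 383 and 840.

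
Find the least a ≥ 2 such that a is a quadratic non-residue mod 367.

(2/367) = +1, so 2 is a residue.
(3/367) = −1, so 3 is the smallest positive non-residue mod 367.

3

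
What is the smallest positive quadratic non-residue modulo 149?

(2/149) = −1, so 2 is the smallest positive non-residue mod 149.

2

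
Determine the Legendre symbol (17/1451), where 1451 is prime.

-1

Reciprocity: 17 ≡ 1 and 1451 ≡ 3 (mod 4), so (17/1451) = +(1451/17).
Reduce top mod 17: now compute (6/17).
Pull out 2: since 17 ≡ 1 (mod 8), (2/17) = +1.
Reciprocity: 3 ≡ 3 and 17 ≡ 1 (mod 4), so (3/17) = +(17/3).
Reduce top mod 3: now compute (2/3).
Pull out 2: since 3 ≡ 3 (mod 8), (2/3) = -1.
Reached (1/3) = 1. Collecting the sign flips along the way, the symbol is -1.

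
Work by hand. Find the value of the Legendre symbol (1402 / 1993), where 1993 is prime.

1

Pull out 2: since 1993 ≡ 1 (mod 8), (2/1993) = +1.
Reciprocity: 701 ≡ 1 and 1993 ≡ 1 (mod 4), so (701/1993) = +(1993/701).
Reduce top mod 701: now compute (591/701).
Reciprocity: 591 ≡ 3 and 701 ≡ 1 (mod 4), so (591/701) = +(701/591).
Reduce top mod 591: now compute (110/591).
Pull out 2: since 591 ≡ 7 (mod 8), (2/591) = +1.
Reciprocity: 55 ≡ 3 and 591 ≡ 3 (mod 4), so (55/591) = −(591/55).
Reduce top mod 55: now compute (41/55).
Reciprocity: 41 ≡ 1 and 55 ≡ 3 (mod 4), so (41/55) = +(55/41).
Reduce top mod 41: now compute (14/41).
Pull out 2: since 41 ≡ 1 (mod 8), (2/41) = +1.
Reciprocity: 7 ≡ 3 and 41 ≡ 1 (mod 4), so (7/41) = +(41/7).
Reduce top mod 7: now compute (6/7).
Pull out 2: since 7 ≡ 7 (mod 8), (2/7) = +1.
Reciprocity: 3 ≡ 3 and 7 ≡ 3 (mod 4), so (3/7) = −(7/3).
Reduce top mod 3: now compute (1/3).
Reached (1/3) = 1. Collecting the sign flips along the way, the symbol is +1.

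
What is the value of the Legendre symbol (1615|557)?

First reduce: 1615 ≡ 501 (mod 557).
Reciprocity: 501 ≡ 1 and 557 ≡ 1 (mod 4), so (501/557) = +(557/501).
Reduce top mod 501: now compute (56/501).
Pull out 2^3: since 501 ≡ 5 (mod 8), (2/501) = -1, so (2/501)^3 = -1.
Reciprocity: 7 ≡ 3 and 501 ≡ 1 (mod 4), so (7/501) = +(501/7).
Reduce top mod 7: now compute (4/7).
Pull out 2^2: since 7 ≡ 7 (mod 8), (2/7) = +1, so (2/7)^2 = +1.
Reached (1/7) = 1. Collecting the sign flips along the way, the symbol is -1.

-1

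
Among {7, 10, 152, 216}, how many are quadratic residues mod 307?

(7/307) = +1 → QR.
(10/307) = +1 → QR.
(152/307) = -1 → non-residue.
(216/307) = +1 → QR.
Total quadratic residues among the 4: 3.

3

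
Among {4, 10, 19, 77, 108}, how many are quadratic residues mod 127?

2

(4/127) = +1 → QR.
(10/127) = -1 → non-residue.
(19/127) = +1 → QR.
(77/127) = -1 → non-residue.
(108/127) = -1 → non-residue.
Total quadratic residues among the 5: 2.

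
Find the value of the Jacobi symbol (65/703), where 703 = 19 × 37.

-1

Reciprocity: 65 ≡ 1 and 703 ≡ 3 (mod 4), so (65/703) = +(703/65).
Reduce top mod 65: now compute (53/65).
Reciprocity: 53 ≡ 1 and 65 ≡ 1 (mod 4), so (53/65) = +(65/53).
Reduce top mod 53: now compute (12/53).
Pull out 2^2: since 53 ≡ 5 (mod 8), (2/53) = -1, so (2/53)^2 = +1.
Reciprocity: 3 ≡ 3 and 53 ≡ 1 (mod 4), so (3/53) = +(53/3).
Reduce top mod 3: now compute (2/3).
Pull out 2: since 3 ≡ 3 (mod 8), (2/3) = -1.
Reached (1/3) = 1. Collecting the sign flips along the way, the symbol is -1.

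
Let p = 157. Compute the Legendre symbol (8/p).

-1

Pull out 2^3: since 157 ≡ 5 (mod 8), (2/157) = -1, so (2/157)^3 = -1.
Reached (1/157) = 1. Collecting the sign flips along the way, the symbol is -1.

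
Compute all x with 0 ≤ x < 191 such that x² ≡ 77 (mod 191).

29, 162

Since 191 ≡ 3 (mod 4), a square root of 77 is 77^((191+1)/4) = 77^48 mod 191.
Repeated squaring: 77^2≡8, 77^4≡64, 77^8≡85, 77^16≡158, 77^32≡134 (mod 191).
77^48 = 77^(32+16) ≡ 162 (mod 191).
Check: 162² = 26244 ≡ 77 (mod 191). The two roots are 29 and 162.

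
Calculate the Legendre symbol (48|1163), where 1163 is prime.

1

Pull out 2^4: since 1163 ≡ 3 (mod 8), (2/1163) = -1, so (2/1163)^4 = +1.
Reciprocity: 3 ≡ 3 and 1163 ≡ 3 (mod 4), so (3/1163) = −(1163/3).
Reduce top mod 3: now compute (2/3).
Pull out 2: since 3 ≡ 3 (mod 8), (2/3) = -1.
Reached (1/3) = 1. Collecting the sign flips along the way, the symbol is +1.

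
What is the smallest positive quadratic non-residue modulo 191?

7

(2/191) = +1, so 2 is a residue.
(3/191) = +1, so 3 is a residue.
(4/191) = +1, so 4 is a residue.
(5/191) = +1, so 5 is a residue.
(6/191) = +1, so 6 is a residue.
(7/191) = −1, so 7 is the smallest positive non-residue mod 191.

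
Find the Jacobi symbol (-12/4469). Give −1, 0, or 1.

First reduce: -12 ≡ 4457 (mod 4469).
Reciprocity: 4457 ≡ 1 and 4469 ≡ 1 (mod 4), so (4457/4469) = +(4469/4457).
Reduce top mod 4457: now compute (12/4457).
Pull out 2^2: since 4457 ≡ 1 (mod 8), (2/4457) = +1, so (2/4457)^2 = +1.
Reciprocity: 3 ≡ 3 and 4457 ≡ 1 (mod 4), so (3/4457) = +(4457/3).
Reduce top mod 3: now compute (2/3).
Pull out 2: since 3 ≡ 3 (mod 8), (2/3) = -1.
Reached (1/3) = 1. Collecting the sign flips along the way, the symbol is -1.

-1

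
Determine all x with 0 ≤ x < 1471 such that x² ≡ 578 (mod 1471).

721, 750

Since 1471 ≡ 3 (mod 4), a square root of 578 is 578^((1471+1)/4) = 578^368 mod 1471.
Repeated squaring: 578^2≡167, 578^4≡1411, 578^8≡658, 578^16≡490, 578^32≡327, 578^64≡1017, 578^128≡176, 578^256≡85 (mod 1471).
578^368 = 578^(256+64+32+16) ≡ 721 (mod 1471).
Check: 721² = 519841 ≡ 578 (mod 1471). The two roots are 721 and 750.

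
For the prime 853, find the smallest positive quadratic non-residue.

(2/853) = −1, so 2 is the smallest positive non-residue mod 853.

2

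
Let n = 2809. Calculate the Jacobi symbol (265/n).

Reciprocity: 265 ≡ 1 and 2809 ≡ 1 (mod 4), so (265/2809) = +(2809/265).
Reduce top mod 265: now compute (159/265).
Reciprocity: 159 ≡ 3 and 265 ≡ 1 (mod 4), so (159/265) = +(265/159).
Reduce top mod 159: now compute (106/159).
Pull out 2: since 159 ≡ 7 (mod 8), (2/159) = +1.
Reciprocity: 53 ≡ 1 and 159 ≡ 3 (mod 4), so (53/159) = +(159/53).
Reduce top mod 53: now compute (0/53).
Top reduces to 0: gcd > 1, so the symbol is 0.

0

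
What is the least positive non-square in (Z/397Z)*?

2

(2/397) = −1, so 2 is the smallest positive non-residue mod 397.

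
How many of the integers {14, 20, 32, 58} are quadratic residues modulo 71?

3

(14/71) = -1 → non-residue.
(20/71) = +1 → QR.
(32/71) = +1 → QR.
(58/71) = +1 → QR.
Total quadratic residues among the 4: 3.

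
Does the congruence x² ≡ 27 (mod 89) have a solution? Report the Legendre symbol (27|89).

Reciprocity: 27 ≡ 3 and 89 ≡ 1 (mod 4), so (27/89) = +(89/27).
Reduce top mod 27: now compute (8/27).
Pull out 2^3: since 27 ≡ 3 (mod 8), (2/27) = -1, so (2/27)^3 = -1.
Reached (1/27) = 1. Collecting the sign flips along the way, the symbol is -1.

-1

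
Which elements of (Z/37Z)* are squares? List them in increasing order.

Square k = 1,…,18 (k and 37−k give the same square):
1²=1, 2²=4, 3²=9, 4²=16, 5²=25, 6²=36, 7²≡12, 8²≡27, 9²≡7, 10²≡26, 11²≡10, 12²≡33, 13²≡21, 14²≡11, 15²≡3, 16²≡34, 17²≡30, 18²≡28 (mod 37).
So the quadratic residues mod 37 are {1, 3, 4, 7, 9, 10, 11, 12, 16, 21, 25, 26, 27, 28, 30, 33, 34, 36}.

1, 3, 4, 7, 9, 10, 11, 12, 16, 21, 25, 26, 27, 28, 30, 33, 34, 36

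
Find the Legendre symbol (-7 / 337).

1

First reduce: -7 ≡ 330 (mod 337).
Pull out 2: since 337 ≡ 1 (mod 8), (2/337) = +1.
Reciprocity: 165 ≡ 1 and 337 ≡ 1 (mod 4), so (165/337) = +(337/165).
Reduce top mod 165: now compute (7/165).
Reciprocity: 7 ≡ 3 and 165 ≡ 1 (mod 4), so (7/165) = +(165/7).
Reduce top mod 7: now compute (4/7).
Pull out 2^2: since 7 ≡ 7 (mod 8), (2/7) = +1, so (2/7)^2 = +1.
Reached (1/7) = 1. Collecting the sign flips along the way, the symbol is +1.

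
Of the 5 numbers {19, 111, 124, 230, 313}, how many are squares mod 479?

(19/479) = -1 → non-residue.
(111/479) = -1 → non-residue.
(124/479) = -1 → non-residue.
(230/479) = +1 → QR.
(313/479) = +1 → QR.
Total quadratic residues among the 5: 2.

2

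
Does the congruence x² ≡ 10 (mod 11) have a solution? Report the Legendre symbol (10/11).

Pull out 2: since 11 ≡ 3 (mod 8), (2/11) = -1.
Reciprocity: 5 ≡ 1 and 11 ≡ 3 (mod 4), so (5/11) = +(11/5).
Reduce top mod 5: now compute (1/5).
Reached (1/5) = 1. Collecting the sign flips along the way, the symbol is -1.

-1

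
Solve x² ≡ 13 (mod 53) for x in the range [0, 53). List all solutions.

53 ≡ 1 (mod 4), so we find a root by search.
Trying successive values, 15² = 225 ≡ 13 (mod 53). The other root is 53 − 15 = 38.

15, 38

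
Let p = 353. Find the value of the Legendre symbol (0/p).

Top reduces to 0: gcd > 1, so the symbol is 0.

0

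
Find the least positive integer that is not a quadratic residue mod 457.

5

(2/457) = +1, so 2 is a residue.
(3/457) = +1, so 3 is a residue.
(4/457) = +1, so 4 is a residue.
(5/457) = −1, so 5 is the smallest positive non-residue mod 457.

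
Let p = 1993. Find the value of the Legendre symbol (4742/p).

First reduce: 4742 ≡ 756 (mod 1993).
Pull out 2^2: since 1993 ≡ 1 (mod 8), (2/1993) = +1, so (2/1993)^2 = +1.
Reciprocity: 189 ≡ 1 and 1993 ≡ 1 (mod 4), so (189/1993) = +(1993/189).
Reduce top mod 189: now compute (103/189).
Reciprocity: 103 ≡ 3 and 189 ≡ 1 (mod 4), so (103/189) = +(189/103).
Reduce top mod 103: now compute (86/103).
Pull out 2: since 103 ≡ 7 (mod 8), (2/103) = +1.
Reciprocity: 43 ≡ 3 and 103 ≡ 3 (mod 4), so (43/103) = −(103/43).
Reduce top mod 43: now compute (17/43).
Reciprocity: 17 ≡ 1 and 43 ≡ 3 (mod 4), so (17/43) = +(43/17).
Reduce top mod 17: now compute (9/17).
Reciprocity: 9 ≡ 1 and 17 ≡ 1 (mod 4), so (9/17) = +(17/9).
Reduce top mod 9: now compute (8/9).
Pull out 2^3: since 9 ≡ 1 (mod 8), (2/9) = +1, so (2/9)^3 = +1.
Reached (1/9) = 1. Collecting the sign flips along the way, the symbol is -1.

-1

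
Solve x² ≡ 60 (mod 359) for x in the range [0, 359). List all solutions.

Since 359 ≡ 3 (mod 4), a square root of 60 is 60^((359+1)/4) = 60^90 mod 359.
Repeated squaring: 60^2≡10, 60^4≡100, 60^8≡307, 60^16≡191, 60^32≡222, 60^64≡101 (mod 359).
60^90 = 60^(64+16+8+2) ≡ 217 (mod 359).
Check: 217² = 47089 ≡ 60 (mod 359). The two roots are 142 and 217.

142, 217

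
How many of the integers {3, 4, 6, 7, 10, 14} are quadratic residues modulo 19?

(3/19) = -1 → non-residue.
(4/19) = +1 → QR.
(6/19) = +1 → QR.
(7/19) = +1 → QR.
(10/19) = -1 → non-residue.
(14/19) = -1 → non-residue.
Total quadratic residues among the 6: 3.

3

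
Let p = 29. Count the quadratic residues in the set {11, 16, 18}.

(11/29) = -1 → non-residue.
(16/29) = +1 → QR.
(18/29) = -1 → non-residue.
Total quadratic residues among the 3: 1.

1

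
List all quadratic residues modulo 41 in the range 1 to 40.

1, 2, 4, 5, 8, 9, 10, 16, 18, 20, 21, 23, 25, 31, 32, 33, 36, 37, 39, 40

Square k = 1,…,20 (k and 41−k give the same square):
1²=1, 2²=4, 3²=9, 4²=16, 5²=25, 6²=36, 7²≡8, 8²≡23, 9²≡40, 10²≡18, 11²≡39, 12²≡21, 13²≡5, 14²≡32, 15²≡20, 16²≡10, 17²≡2, 18²≡37, 19²≡33, 20²≡31 (mod 41).
So the quadratic residues mod 41 are {1, 2, 4, 5, 8, 9, 10, 16, 18, 20, 21, 23, 25, 31, 32, 33, 36, 37, 39, 40}.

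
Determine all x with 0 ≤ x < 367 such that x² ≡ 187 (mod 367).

Since 367 ≡ 3 (mod 4), a square root of 187 is 187^((367+1)/4) = 187^92 mod 367.
Repeated squaring: 187^2≡104, 187^4≡173, 187^8≡202, 187^16≡67, 187^32≡85, 187^64≡252 (mod 367).
187^92 = 187^(64+16+8+4) ≡ 162 (mod 367).
Check: 162² = 26244 ≡ 187 (mod 367). The two roots are 162 and 205.

162, 205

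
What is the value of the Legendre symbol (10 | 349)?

-1

Euler's criterion: (10/349) ≡ 10^174 (mod 349).
10^2 ≡ 100 (mod 349)
10^4 ≡ 228 (mod 349)
10^8 ≡ 332 (mod 349)
10^16 ≡ 289 (mod 349)
10^32 ≡ 110 (mod 349)
10^64 ≡ 234 (mod 349)
10^128 ≡ 312 (mod 349)
10^174 = 10^(128+32+8+4+2) ≡ 348 (mod 349).
Result is 348 ≡ −1, so (10/349) = −1.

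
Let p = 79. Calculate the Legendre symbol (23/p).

1

Euler's criterion: (23/79) ≡ 23^39 (mod 79).
23^2 ≡ 55 (mod 79)
23^4 ≡ 23 (mod 79)
23^8 ≡ 55 (mod 79)
23^16 ≡ 23 (mod 79)
23^32 ≡ 55 (mod 79)
23^39 = 23^(32+4+2+1) ≡ 1 (mod 79).
Result is 1, so (23/79) = 1.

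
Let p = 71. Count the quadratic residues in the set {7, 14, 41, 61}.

0

(7/71) = -1 → non-residue.
(14/71) = -1 → non-residue.
(41/71) = -1 → non-residue.
(61/71) = -1 → non-residue.
Total quadratic residues among the 4: 0.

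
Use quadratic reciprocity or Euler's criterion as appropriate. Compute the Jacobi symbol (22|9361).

Pull out 2: since 9361 ≡ 1 (mod 8), (2/9361) = +1.
Reciprocity: 11 ≡ 3 and 9361 ≡ 1 (mod 4), so (11/9361) = +(9361/11).
Reduce top mod 11: now compute (0/11).
Top reduces to 0: gcd > 1, so the symbol is 0.

0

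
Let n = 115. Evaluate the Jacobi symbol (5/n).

0

Reciprocity: 5 ≡ 1 and 115 ≡ 3 (mod 4), so (5/115) = +(115/5).
Reduce top mod 5: now compute (0/5).
Top reduces to 0: gcd > 1, so the symbol is 0.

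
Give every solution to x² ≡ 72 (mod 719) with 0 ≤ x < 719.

213, 506

Since 719 ≡ 3 (mod 4), a square root of 72 is 72^((719+1)/4) = 72^180 mod 719.
Repeated squaring: 72^2≡151, 72^4≡512, 72^8≡428, 72^16≡558, 72^32≡37, 72^64≡650, 72^128≡447 (mod 719).
72^180 = 72^(128+32+16+4) ≡ 506 (mod 719).
Check: 506² = 256036 ≡ 72 (mod 719). The two roots are 213 and 506.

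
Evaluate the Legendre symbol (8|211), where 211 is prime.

-1

Euler's criterion: (8/211) ≡ 8^105 (mod 211).
8^2 ≡ 64 (mod 211)
8^4 ≡ 87 (mod 211)
8^8 ≡ 184 (mod 211)
8^16 ≡ 96 (mod 211)
8^32 ≡ 143 (mod 211)
8^64 ≡ 193 (mod 211)
8^105 = 8^(64+32+8+1) ≡ 210 (mod 211).
Result is 210 ≡ −1, so (8/211) = −1.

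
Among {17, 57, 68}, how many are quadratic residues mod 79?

0

(17/79) = -1 → non-residue.
(57/79) = -1 → non-residue.
(68/79) = -1 → non-residue.
Total quadratic residues among the 3: 0.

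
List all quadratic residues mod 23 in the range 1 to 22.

1, 2, 3, 4, 6, 8, 9, 12, 13, 16, 18

Square k = 1,…,11 (k and 23−k give the same square):
1²=1, 2²=4, 3²=9, 4²=16, 5²≡2, 6²≡13, 7²≡3, 8²≡18, 9²≡12, 10²≡8, 11²≡6 (mod 23).
So the quadratic residues mod 23 are {1, 2, 3, 4, 6, 8, 9, 12, 13, 16, 18}.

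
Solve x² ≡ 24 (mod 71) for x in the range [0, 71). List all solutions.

33, 38

Since 71 ≡ 3 (mod 4), a square root of 24 is 24^((71+1)/4) = 24^18 mod 71.
Repeated squaring: 24^2≡8, 24^4≡64, 24^8≡49, 24^16≡58 (mod 71).
24^18 = 24^(16+2) ≡ 38 (mod 71).
Check: 38² = 1444 ≡ 24 (mod 71). The two roots are 33 and 38.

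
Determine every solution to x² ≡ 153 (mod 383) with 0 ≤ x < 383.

60, 323

Since 383 ≡ 3 (mod 4), a square root of 153 is 153^((383+1)/4) = 153^96 mod 383.
Repeated squaring: 153^2≡46, 153^4≡201, 153^8≡186, 153^16≡126, 153^32≡173, 153^64≡55 (mod 383).
153^96 = 153^(64+32) ≡ 323 (mod 383).
Check: 323² = 104329 ≡ 153 (mod 383). The two roots are 60 and 323.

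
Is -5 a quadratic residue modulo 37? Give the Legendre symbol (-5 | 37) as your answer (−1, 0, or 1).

First reduce: -5 ≡ 32 (mod 37).
Pull out 2^5: since 37 ≡ 5 (mod 8), (2/37) = -1, so (2/37)^5 = -1.
Reached (1/37) = 1. Collecting the sign flips along the way, the symbol is -1.

-1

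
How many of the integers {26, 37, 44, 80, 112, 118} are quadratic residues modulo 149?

(26/149) = +1 → QR.
(37/149) = +1 → QR.
(44/149) = -1 → non-residue.
(80/149) = +1 → QR.
(112/149) = +1 → QR.
(118/149) = +1 → QR.
Total quadratic residues among the 6: 5.

5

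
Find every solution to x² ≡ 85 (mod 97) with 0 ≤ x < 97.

45, 52

97 ≡ 1 (mod 4), so we find a root by search.
Trying successive values, 45² = 2025 ≡ 85 (mod 97). The other root is 97 − 45 = 52.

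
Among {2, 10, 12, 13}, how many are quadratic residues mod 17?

(2/17) = +1 → QR.
(10/17) = -1 → non-residue.
(12/17) = -1 → non-residue.
(13/17) = +1 → QR.
Total quadratic residues among the 4: 2.

2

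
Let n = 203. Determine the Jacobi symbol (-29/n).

First reduce: -29 ≡ 174 (mod 203).
Pull out 2: since 203 ≡ 3 (mod 8), (2/203) = -1.
Reciprocity: 87 ≡ 3 and 203 ≡ 3 (mod 4), so (87/203) = −(203/87).
Reduce top mod 87: now compute (29/87).
Reciprocity: 29 ≡ 1 and 87 ≡ 3 (mod 4), so (29/87) = +(87/29).
Reduce top mod 29: now compute (0/29).
Top reduces to 0: gcd > 1, so the symbol is 0.

0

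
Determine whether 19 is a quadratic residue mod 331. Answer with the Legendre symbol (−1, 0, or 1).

Reciprocity: 19 ≡ 3 and 331 ≡ 3 (mod 4), so (19/331) = −(331/19).
Reduce top mod 19: now compute (8/19).
Pull out 2^3: since 19 ≡ 3 (mod 8), (2/19) = -1, so (2/19)^3 = -1.
Reached (1/19) = 1. Collecting the sign flips along the way, the symbol is +1.

1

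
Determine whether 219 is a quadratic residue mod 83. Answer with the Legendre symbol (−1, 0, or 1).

First reduce: 219 ≡ 53 (mod 83).
Reciprocity: 53 ≡ 1 and 83 ≡ 3 (mod 4), so (53/83) = +(83/53).
Reduce top mod 53: now compute (30/53).
Pull out 2: since 53 ≡ 5 (mod 8), (2/53) = -1.
Reciprocity: 15 ≡ 3 and 53 ≡ 1 (mod 4), so (15/53) = +(53/15).
Reduce top mod 15: now compute (8/15).
Pull out 2^3: since 15 ≡ 7 (mod 8), (2/15) = +1, so (2/15)^3 = +1.
Reached (1/15) = 1. Collecting the sign flips along the way, the symbol is -1.

-1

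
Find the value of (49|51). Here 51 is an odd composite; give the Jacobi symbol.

Reciprocity: 49 ≡ 1 and 51 ≡ 3 (mod 4), so (49/51) = +(51/49).
Reduce top mod 49: now compute (2/49).
Pull out 2: since 49 ≡ 1 (mod 8), (2/49) = +1.
Reached (1/49) = 1. Collecting the sign flips along the way, the symbol is +1.

1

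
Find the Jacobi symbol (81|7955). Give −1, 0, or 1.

1

Reciprocity: 81 ≡ 1 and 7955 ≡ 3 (mod 4), so (81/7955) = +(7955/81).
Reduce top mod 81: now compute (17/81).
Reciprocity: 17 ≡ 1 and 81 ≡ 1 (mod 4), so (17/81) = +(81/17).
Reduce top mod 17: now compute (13/17).
Reciprocity: 13 ≡ 1 and 17 ≡ 1 (mod 4), so (13/17) = +(17/13).
Reduce top mod 13: now compute (4/13).
Pull out 2^2: since 13 ≡ 5 (mod 8), (2/13) = -1, so (2/13)^2 = +1.
Reached (1/13) = 1. Collecting the sign flips along the way, the symbol is +1.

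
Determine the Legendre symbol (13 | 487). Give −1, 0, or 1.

-1

Reciprocity: 13 ≡ 1 and 487 ≡ 3 (mod 4), so (13/487) = +(487/13).
Reduce top mod 13: now compute (6/13).
Pull out 2: since 13 ≡ 5 (mod 8), (2/13) = -1.
Reciprocity: 3 ≡ 3 and 13 ≡ 1 (mod 4), so (3/13) = +(13/3).
Reduce top mod 3: now compute (1/3).
Reached (1/3) = 1. Collecting the sign flips along the way, the symbol is -1.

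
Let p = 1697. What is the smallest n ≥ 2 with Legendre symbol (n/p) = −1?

(2/1697) = +1, so 2 is a residue.
(3/1697) = −1, so 3 is the smallest positive non-residue mod 1697.

3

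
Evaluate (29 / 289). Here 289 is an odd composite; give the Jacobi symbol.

1

Reciprocity: 29 ≡ 1 and 289 ≡ 1 (mod 4), so (29/289) = +(289/29).
Reduce top mod 29: now compute (28/29).
Pull out 2^2: since 29 ≡ 5 (mod 8), (2/29) = -1, so (2/29)^2 = +1.
Reciprocity: 7 ≡ 3 and 29 ≡ 1 (mod 4), so (7/29) = +(29/7).
Reduce top mod 7: now compute (1/7).
Reached (1/7) = 1. Collecting the sign flips along the way, the symbol is +1.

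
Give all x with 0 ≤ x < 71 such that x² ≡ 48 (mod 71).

Since 71 ≡ 3 (mod 4), a square root of 48 is 48^((71+1)/4) = 48^18 mod 71.
Repeated squaring: 48^2≡32, 48^4≡30, 48^8≡48, 48^16≡32 (mod 71).
48^18 = 48^(16+2) ≡ 30 (mod 71).
Check: 30² = 900 ≡ 48 (mod 71). The two roots are 30 and 41.

30, 41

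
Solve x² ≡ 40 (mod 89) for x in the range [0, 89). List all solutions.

89 ≡ 1 (mod 4), so we find a root by search.
Trying successive values, 29² = 841 ≡ 40 (mod 89). The other root is 89 − 29 = 60.

29, 60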